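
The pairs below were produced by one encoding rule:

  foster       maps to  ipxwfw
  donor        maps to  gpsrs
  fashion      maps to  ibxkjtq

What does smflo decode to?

Shifts by position in foster: pos 0: f→i (+3), pos 1: o→p (+1), pos 2: s→x (+5), pos 3: t→w (+3), pos 4: e→f (+1), pos 5: r→w (+5) — repeating every 3. The shifts repeat in a cycle of length 3: positions 0,1,… shift by +3, +1, +5, then the pattern repeats.
Decoding smflo: s−3=p, m−1=l, f−5=a, l−3=i, o−1=n.

plain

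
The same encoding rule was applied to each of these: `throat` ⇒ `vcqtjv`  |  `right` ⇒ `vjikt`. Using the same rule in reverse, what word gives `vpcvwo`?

mutant

The output letters match the input read backwards, each shifted +2: throat reversed is taorht. Two steps: reverse the string, then apply a Caesar shift of +2.
Decoding vpcvwo: shift back: v−2=t, p−2=n, c−2=a, v−2=t, w−2=u, o−2=m → tnatum; then reverse → mutant.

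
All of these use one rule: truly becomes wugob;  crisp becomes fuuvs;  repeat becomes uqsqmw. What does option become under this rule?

aswuaq

The shift depends on letter class: consonant t→w is +3, but vowel u→g is +12. Two shifts are in play — +12 for a/e/i/o/u, +3 for every other letter.
Applying it to option: o(vowel)+12=a, p(cons)+3=s, t(cons)+3=w, i(vowel)+12=u, o(vowel)+12=a, n(cons)+3=q.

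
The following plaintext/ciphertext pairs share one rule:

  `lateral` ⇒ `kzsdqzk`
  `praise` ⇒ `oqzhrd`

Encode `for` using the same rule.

Compare letters: l→k is +25, a→z is +25, t→s is +25 — a constant shift. It's a constant shift of +25 (ROT25).
Applying it to for: f+25=e, o+25=n, r+25=q.

enq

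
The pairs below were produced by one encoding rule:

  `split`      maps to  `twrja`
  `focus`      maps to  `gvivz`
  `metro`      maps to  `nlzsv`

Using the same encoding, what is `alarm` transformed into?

bsgst

Shifts by position in split: pos 0: s→t (+1), pos 1: p→w (+7), pos 2: l→r (+6), pos 3: i→j (+1), pos 4: t→a (+7) — repeating every 3. It's a Vigenère-style cipher with numeric key [1,7,6]: position i shifts by key[i mod 3].
Applying it to alarm: a+1=b, l+7=s, a+6=g, r+1=s, m+7=t.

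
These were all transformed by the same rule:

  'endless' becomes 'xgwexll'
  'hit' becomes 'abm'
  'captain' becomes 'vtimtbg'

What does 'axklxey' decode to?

Compare letters: e→x is +19, n→g is +19, d→w is +19 — a constant shift. Every letter moves 19 places later in the alphabet, wrapping around z→a.
Decoding axklxey: a−19=h, x−19=e, k−19=r, l−19=s, x−19=e, e−19=l, y−19=f.

herself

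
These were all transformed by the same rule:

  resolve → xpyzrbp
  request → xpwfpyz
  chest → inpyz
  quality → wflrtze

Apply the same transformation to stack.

yzliq

The shift depends on letter class: consonant r→x is +6, but vowel e→p is +11. The rule splits by letter class: vowels +11, consonants +6.
On stack: s(cons)+6=y, t(cons)+6=z, a(vowel)+11=l, c(cons)+6=i, k(cons)+6=q.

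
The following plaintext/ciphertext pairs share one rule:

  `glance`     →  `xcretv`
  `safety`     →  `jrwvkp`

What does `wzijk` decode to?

Compare letters: g→x is +17, l→c is +17, a→r is +17 — a constant shift. Each letter is shifted forward by 17 in the alphabet (a Caesar shift of +17).
Undoing it on wzijk: w−17=f, z−17=i, i−17=r, j−17=s, k−17=t.

first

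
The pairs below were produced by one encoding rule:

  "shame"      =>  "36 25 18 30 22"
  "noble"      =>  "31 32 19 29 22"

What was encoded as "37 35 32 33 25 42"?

trophy

s is letter #19 and maps to 36: an offset of 17. The number is (letter's place in the alphabet, a=1) + 17.
Decoding 37 35 32 33 25 42: 37→(37−17)÷1=20=t, 35→(35−17)÷1=18=r, 32→(32−17)÷1=15=o, 33→(33−17)÷1=16=p, 25→(25−17)÷1=8=h, 42→(42−17)÷1=25=y.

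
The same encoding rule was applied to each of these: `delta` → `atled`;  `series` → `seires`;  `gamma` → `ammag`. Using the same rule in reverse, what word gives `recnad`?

dancer

The output letters match the input read backwards: delta reversed is atled. It's just the letters in reverse order.
Reversing it on recnad: then reverse → dancer.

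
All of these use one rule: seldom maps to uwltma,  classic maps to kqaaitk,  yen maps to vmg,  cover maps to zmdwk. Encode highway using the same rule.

giepoqp

Read the word backwards and shift each letter +8.
On highway: reverse → yawhgih; then shift: y+8=g, a+8=i, w+8=e, h+8=p, g+8=o, i+8=q, h+8=p.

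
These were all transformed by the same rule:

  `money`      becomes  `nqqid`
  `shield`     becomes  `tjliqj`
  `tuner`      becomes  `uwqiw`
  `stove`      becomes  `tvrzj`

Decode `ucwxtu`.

The shift increases by 1 at each position, starting from +1: 1, 2, 3, ….
Undoing it on ucwxtu: u−1=t, c−2=a, w−3=t, x−4=t, t−5=o, u−6=o.

tattoo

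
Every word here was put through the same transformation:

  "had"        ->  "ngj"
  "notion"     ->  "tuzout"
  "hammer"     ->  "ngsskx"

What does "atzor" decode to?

Compare letters: h→n is +6, a→g is +6, d→j is +6 — a constant shift. Each letter is shifted forward by 6 in the alphabet (a Caesar shift of +6).
Reversing it on atzor: a−6=u, t−6=n, z−6=t, o−6=i, r−6=l.

until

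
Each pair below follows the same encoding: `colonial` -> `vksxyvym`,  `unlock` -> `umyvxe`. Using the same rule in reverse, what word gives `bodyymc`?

Read the word backwards and shift each letter +10.
Undoing it on bodyymc: shift back: b−10=r, o−10=e, d−10=t, y−10=o, y−10=o, m−10=c, c−10=s → retoocs; then reverse → scooter.

scooter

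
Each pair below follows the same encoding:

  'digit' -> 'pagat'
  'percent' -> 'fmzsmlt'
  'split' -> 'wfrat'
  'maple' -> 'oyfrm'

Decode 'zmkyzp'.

reward

d(3)→p(15) and i(8)→a(0) fit y≡23x+24 (mod 26); the inverse of 23 mod 26 is 17. This is an affine cipher: with a=0,…,z=25, each position x becomes (23x+24) mod 26.
Undoing it on zmkyzp: z(25)→17·(25−24)≡17=r; m(12)→17·(12−24)≡4=e; k(10)→17·(10−24)≡22=w; y(24)→17·(24−24)≡0=a; z(25)→17·(25−24)≡17=r; p(15)→17·(15−24)≡3=d (all mod 26).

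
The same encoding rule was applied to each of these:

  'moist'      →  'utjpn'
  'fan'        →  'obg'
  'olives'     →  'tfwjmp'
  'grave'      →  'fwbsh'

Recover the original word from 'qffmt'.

The output letters match the input read backwards, each shifted +1: moist reversed is tsiom. Read the word backwards and shift each letter +1.
Undoing it on qffmt: shift back: q−1=p, f−1=e, f−1=e, m−1=l, t−1=s → peels; then reverse → sleep.

sleep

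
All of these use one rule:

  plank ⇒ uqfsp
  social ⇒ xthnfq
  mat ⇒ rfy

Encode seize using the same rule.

xjnej

Compare letters: p→u is +5, l→q is +5, a→f is +5 — a constant shift. It's a constant shift of +5 (ROT5).
On seize: s+5=x, e+5=j, i+5=n, z+5=e, e+5=j.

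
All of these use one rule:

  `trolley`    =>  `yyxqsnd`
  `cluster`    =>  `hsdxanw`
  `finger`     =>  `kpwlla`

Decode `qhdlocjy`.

Shifts by position in trolley: pos 0: t→y (+5), pos 1: r→y (+7), pos 2: o→x (+9), pos 3: l→q (+5), pos 4: l→s (+7), pos 5: e→n (+9) — repeating every 3. The shifts repeat in a cycle of length 3: positions 0,1,… shift by +5, +7, +9, then the pattern repeats.
Decoding qhdlocjy: q−5=l, h−7=a, d−9=u, l−5=g, o−7=h, c−9=t, j−5=e, y−7=r.

laughter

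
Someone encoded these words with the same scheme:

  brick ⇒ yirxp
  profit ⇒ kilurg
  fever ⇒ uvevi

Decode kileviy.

This is the alphabet-reversal cipher (Atbash): a becomes z, b becomes y, etc.
Undoing it on kileviy: k↔p, i↔r, l↔o, e↔v, v↔e, i↔r, y↔b.

proverb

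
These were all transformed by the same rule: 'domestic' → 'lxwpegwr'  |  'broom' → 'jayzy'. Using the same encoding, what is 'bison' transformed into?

Each letter shifts forward by (position + 8), i.e. 8, 9, 10, … — the shift grows by one for each successive letter.
Applying it to bison: b+8=j, i+9=r, s+10=c, o+11=z, n+12=z.

jrczz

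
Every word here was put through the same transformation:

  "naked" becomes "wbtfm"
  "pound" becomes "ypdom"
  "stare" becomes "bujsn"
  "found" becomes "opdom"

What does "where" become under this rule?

Shifts by position in naked: pos 0: n→w (+9), pos 1: a→b (+1), pos 2: k→t (+9), pos 3: e→f (+1) — repeating every 2. A repeating key of period 2 is used — shifts +9, +1 over and over.
On where: w+9=f, h+1=i, e+9=n, r+1=s, e+9=n.

finsn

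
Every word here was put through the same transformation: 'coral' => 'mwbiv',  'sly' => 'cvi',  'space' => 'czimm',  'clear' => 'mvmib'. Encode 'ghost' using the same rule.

qrwcd

The shift depends on letter class: consonant c→m is +10, but vowel o→w is +8. Two shifts are in play — +8 for a/e/i/o/u, +10 for every other letter.
Applying it to ghost: g(cons)+10=q, h(cons)+10=r, o(vowel)+8=w, s(cons)+10=c, t(cons)+10=d.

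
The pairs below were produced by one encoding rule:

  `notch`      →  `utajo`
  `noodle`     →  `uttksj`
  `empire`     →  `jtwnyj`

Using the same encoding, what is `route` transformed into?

ytzaj

The shift depends on letter class: consonant n→u is +7, but vowel o→t is +5. Vowels shift forward by 5 and consonants shift forward by 7.
For route: r(cons)+7=y, o(vowel)+5=t, u(vowel)+5=z, t(cons)+7=a, e(vowel)+5=j.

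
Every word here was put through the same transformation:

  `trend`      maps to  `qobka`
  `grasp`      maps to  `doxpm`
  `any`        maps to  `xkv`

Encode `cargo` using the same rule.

Compare letters: t→q is +23, r→o is +23, e→b is +23 — a constant shift. Every letter moves 23 places later in the alphabet, wrapping around z→a.
Applying it to cargo: c+23=z, a+23=x, r+23=o, g+23=d, o+23=l.

zxodl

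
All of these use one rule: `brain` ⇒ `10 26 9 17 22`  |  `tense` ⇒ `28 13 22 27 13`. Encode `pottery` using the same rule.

24 23 28 28 13 26 33

Letters become their 1-based position plus 8 (so a→9, b→10, …).
Applying it to pottery: p=16→24, o=15→23, t=20→28, t=20→28, e=5→13, r=18→26, y=25→33.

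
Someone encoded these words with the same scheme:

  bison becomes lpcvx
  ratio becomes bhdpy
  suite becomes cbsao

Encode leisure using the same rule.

vlszeyo

It's a Vigenère-style cipher with numeric key [10,7]: position i shifts by key[i mod 2].
Applying it to leisure: l+10=v, e+7=l, i+10=s, s+7=z, u+10=e, r+7=y, e+10=o.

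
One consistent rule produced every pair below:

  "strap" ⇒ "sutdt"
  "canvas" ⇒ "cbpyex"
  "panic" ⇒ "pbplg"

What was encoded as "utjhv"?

In strap: s→s is +0, t→u is +1, r→t is +2, a→d is +3 — the shift increases by 1 each position. Letter i (0-indexed) is shifted by i+0, so successive shifts are 0, 1, 2, ….
Reversing it on utjhv: u−0=u, t−1=s, j−2=h, h−3=e, v−4=r.

usher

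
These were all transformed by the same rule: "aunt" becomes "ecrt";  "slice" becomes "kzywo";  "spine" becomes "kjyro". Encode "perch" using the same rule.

jobwp

a(0)→e(4) and u(20)→c(2) fit y≡9x+4 (mod 26); the inverse of 9 mod 26 is 3. This is an affine cipher: with a=0,…,z=25, each position x becomes (9x+4) mod 26.
Applying it to perch: p(15)→9·15+4≡9=j; e(4)→9·4+4≡14=o; r(17)→9·17+4≡1=b; c(2)→9·2+4≡22=w; h(7)→9·7+4≡15=p (all mod 26).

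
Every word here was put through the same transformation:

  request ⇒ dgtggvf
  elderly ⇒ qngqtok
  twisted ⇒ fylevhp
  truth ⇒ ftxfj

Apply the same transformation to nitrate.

zkwdcwq

A repeating key of period 3 is used — shifts +12, +2, +3 over and over.
For nitrate: n+12=z, i+2=k, t+3=w, r+12=d, a+2=c, t+3=w, e+12=q.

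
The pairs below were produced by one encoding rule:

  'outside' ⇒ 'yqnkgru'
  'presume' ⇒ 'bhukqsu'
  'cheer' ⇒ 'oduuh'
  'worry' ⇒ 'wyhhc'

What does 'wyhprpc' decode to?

o(14)→y(24) and u(20)→q(16) fit y≡3x+8 (mod 26); the inverse of 3 mod 26 is 9. Each letter's alphabet position (a=0..z=25) is mapped through 3·x+8 mod 26 — an affine cipher.
Undoing it on wyhprpc: w(22)→9·(22−8)≡22=w; y(24)→9·(24−8)≡14=o; h(7)→9·(7−8)≡17=r; p(15)→9·(15−8)≡11=l; r(17)→9·(17−8)≡3=d; p(15)→9·(15−8)≡11=l; c(2)→9·(2−8)≡24=y (all mod 26).

worldly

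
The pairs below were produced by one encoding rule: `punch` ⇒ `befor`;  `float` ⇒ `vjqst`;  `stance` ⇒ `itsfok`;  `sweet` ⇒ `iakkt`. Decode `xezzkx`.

p(15)→b(1) and u(20)→e(4) fit y≡11x+18 (mod 26); the inverse of 11 mod 26 is 19. Treating letters as 0–25, the rule is x ↦ 11x + 18 (mod 26).
Reversing it on xezzkx: x(23)→19·(23−18)≡17=r; e(4)→19·(4−18)≡20=u; z(25)→19·(25−18)≡3=d; z(25)→19·(25−18)≡3=d; k(10)→19·(10−18)≡4=e; x(23)→19·(23−18)≡17=r (all mod 26).

rudder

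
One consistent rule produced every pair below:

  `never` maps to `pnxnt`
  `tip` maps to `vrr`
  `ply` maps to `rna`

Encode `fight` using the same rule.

Two shifts are in play — +9 for a/e/i/o/u, +2 for every other letter.
For fight: f(cons)+2=h, i(vowel)+9=r, g(cons)+2=i, h(cons)+2=j, t(cons)+2=v.

hrijv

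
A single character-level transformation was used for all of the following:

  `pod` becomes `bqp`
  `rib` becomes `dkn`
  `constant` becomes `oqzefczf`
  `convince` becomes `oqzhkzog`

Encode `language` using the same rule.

The shift depends on letter class: consonant p→b is +12, but vowel o→q is +2. Vowels shift forward by 2 and consonants shift forward by 12.
For language: l(cons)+12=x, a(vowel)+2=c, n(cons)+12=z, g(cons)+12=s, u(vowel)+2=w, a(vowel)+2=c, g(cons)+12=s, e(vowel)+2=g.

xczswcsg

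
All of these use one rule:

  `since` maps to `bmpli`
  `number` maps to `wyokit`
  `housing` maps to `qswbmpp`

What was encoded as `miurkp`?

Shifts by position in since: pos 0: s→b (+9), pos 1: i→m (+4), pos 2: n→p (+2), pos 3: c→l (+9), pos 4: e→i (+4) — repeating every 3. It's a Vigenère-style cipher with numeric key [9,4,2]: position i shifts by key[i mod 3].
Decoding miurkp: m−9=d, i−4=e, u−2=s, r−9=i, k−4=g, p−2=n.

design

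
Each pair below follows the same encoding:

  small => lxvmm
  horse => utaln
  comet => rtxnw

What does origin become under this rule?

s(18)→l(11) and m(12)→x(23) fit y≡11x+21 (mod 26); the inverse of 11 mod 26 is 19. This is an affine cipher: with a=0,…,z=25, each position x becomes (11x+21) mod 26.
On origin: o(14)→11·14+21≡19=t; r(17)→11·17+21≡0=a; i(8)→11·8+21≡5=f; g(6)→11·6+21≡9=j; i(8)→11·8+21≡5=f; n(13)→11·13+21≡8=i (all mod 26).

tafjfi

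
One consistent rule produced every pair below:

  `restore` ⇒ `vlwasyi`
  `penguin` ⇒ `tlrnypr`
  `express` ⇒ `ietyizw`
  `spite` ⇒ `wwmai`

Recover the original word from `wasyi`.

store

Shifts by position in restore: pos 0: r→v (+4), pos 1: e→l (+7), pos 2: s→w (+4), pos 3: t→a (+7) — repeating every 2. A repeating key of period 2 is used — shifts +4, +7 over and over.
Decoding wasyi: w−4=s, a−7=t, s−4=o, y−7=r, i−4=e.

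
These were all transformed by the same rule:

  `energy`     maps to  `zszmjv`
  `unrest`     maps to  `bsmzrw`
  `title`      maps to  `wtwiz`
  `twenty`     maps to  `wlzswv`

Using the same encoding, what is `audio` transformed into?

e(4)→z(25) and n(13)→s(18) fit y≡5x+5 (mod 26); the inverse of 5 mod 26 is 21. Treating letters as 0–25, the rule is x ↦ 5x + 5 (mod 26).
On audio: a(0)→5·0+5≡5=f; u(20)→5·20+5≡1=b; d(3)→5·3+5≡20=u; i(8)→5·8+5≡19=t; o(14)→5·14+5≡23=x (all mod 26).

fbutx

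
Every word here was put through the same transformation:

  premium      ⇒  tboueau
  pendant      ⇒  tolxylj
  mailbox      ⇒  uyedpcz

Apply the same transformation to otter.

cjjob

Treating letters as 0–25, the rule is x ↦ 17x + 24 (mod 26).
On otter: o(14)→17·14+24≡2=c; t(19)→17·19+24≡9=j; t(19)→17·19+24≡9=j; e(4)→17·4+24≡14=o; r(17)→17·17+24≡1=b (all mod 26).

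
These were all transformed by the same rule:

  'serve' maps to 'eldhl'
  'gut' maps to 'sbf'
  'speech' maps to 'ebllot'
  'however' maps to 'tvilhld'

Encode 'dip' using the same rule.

The shift depends on letter class: consonant s→e is +12, but vowel e→l is +7. Two shifts are in play — +7 for a/e/i/o/u, +12 for every other letter.
For dip: d(cons)+12=p, i(vowel)+7=p, p(cons)+12=b.

ppb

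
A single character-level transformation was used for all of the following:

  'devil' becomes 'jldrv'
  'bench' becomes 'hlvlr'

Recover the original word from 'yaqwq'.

sting

Each letter shifts forward by (position + 6), i.e. 6, 7, 8, … — the shift grows by one for each successive letter.
Undoing it on yaqwq: y−6=s, a−7=t, q−8=i, w−9=n, q−10=g.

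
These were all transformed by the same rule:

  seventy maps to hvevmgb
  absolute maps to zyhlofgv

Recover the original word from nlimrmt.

morning

Each pair mirrors across the alphabet (s↔h, e↔v, v↔e): positions sum to 25. Letters are reflected about the middle of the alphabet (position → 25−position): Atbash.
Undoing it on nlimrmt: n↔m, l↔o, i↔r, m↔n, r↔i, m↔n, t↔g.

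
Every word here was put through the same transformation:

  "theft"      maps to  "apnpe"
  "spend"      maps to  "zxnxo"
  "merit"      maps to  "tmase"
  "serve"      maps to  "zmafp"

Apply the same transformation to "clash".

jtjcs

The shift increases by 1 at each position, starting from +7: 7, 8, 9, ….
For clash: c+7=j, l+8=t, a+9=j, s+10=c, h+11=s.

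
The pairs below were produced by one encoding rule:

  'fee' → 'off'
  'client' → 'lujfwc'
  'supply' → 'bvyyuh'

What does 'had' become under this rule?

qbm

The shift depends on letter class: consonant f→o is +9, but vowel e→f is +1. Two shifts are in play — +1 for a/e/i/o/u, +9 for every other letter.
On had: h(cons)+9=q, a(vowel)+1=b, d(cons)+9=m.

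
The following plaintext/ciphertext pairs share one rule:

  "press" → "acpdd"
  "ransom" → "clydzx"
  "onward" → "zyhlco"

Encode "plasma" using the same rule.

awldxl

Compare letters: p→a is +11, r→c is +11, e→p is +11 — a constant shift. It's a constant shift of +11 (ROT11).
On plasma: p+11=a, l+11=w, a+11=l, s+11=d, m+11=x, a+11=l.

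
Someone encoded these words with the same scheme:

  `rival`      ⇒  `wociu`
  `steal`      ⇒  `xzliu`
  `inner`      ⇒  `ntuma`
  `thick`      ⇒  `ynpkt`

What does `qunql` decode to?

logic

In rival: r→w is +5, i→o is +6, v→c is +7, a→i is +8 — the shift increases by 1 each position. Each letter shifts forward by (position + 5), i.e. 5, 6, 7, … — the shift grows by one for each successive letter.
Undoing it on qunql: q−5=l, u−6=o, n−7=g, q−8=i, l−9=c.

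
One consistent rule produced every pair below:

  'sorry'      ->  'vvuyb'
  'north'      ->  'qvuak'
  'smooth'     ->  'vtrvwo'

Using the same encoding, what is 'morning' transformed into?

pvuuluj

Shifts by position in sorry: pos 0: s→v (+3), pos 1: o→v (+7), pos 2: r→u (+3), pos 3: r→y (+7) — repeating every 2. The shifts repeat in a cycle of length 2: positions 0,1,… shift by +3, +7, then the pattern repeats.
For morning: m+3=p, o+7=v, r+3=u, n+7=u, i+3=l, n+7=u, g+3=j.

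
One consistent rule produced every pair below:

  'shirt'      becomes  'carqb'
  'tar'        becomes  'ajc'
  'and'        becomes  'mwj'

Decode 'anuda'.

ruler

The output letters match the input read backwards, each shifted +9: shirt reversed is trihs. Read the word backwards and shift each letter +9.
Decoding anuda: shift back: a−9=r, n−9=e, u−9=l, d−9=u, a−9=r → relur; then reverse → ruler.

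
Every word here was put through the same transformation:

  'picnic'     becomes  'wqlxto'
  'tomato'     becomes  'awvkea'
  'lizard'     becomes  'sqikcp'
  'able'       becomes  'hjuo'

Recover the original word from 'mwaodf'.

In picnic: p→w is +7, i→q is +8, c→l is +9, n→x is +10 — the shift increases by 1 each position. Each letter shifts forward by (position + 7), i.e. 7, 8, 9, … — the shift grows by one for each successive letter.
Reversing it on mwaodf: m−7=f, w−8=o, a−9=r, o−10=e, d−11=s, f−12=t.

forest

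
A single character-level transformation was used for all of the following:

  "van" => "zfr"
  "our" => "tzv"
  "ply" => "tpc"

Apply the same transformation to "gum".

The shift depends on letter class: consonant v→z is +4, but vowel a→f is +5. The rule splits by letter class: vowels +5, consonants +4.
Applying it to gum: g(cons)+4=k, u(vowel)+5=z, m(cons)+4=q.

kzq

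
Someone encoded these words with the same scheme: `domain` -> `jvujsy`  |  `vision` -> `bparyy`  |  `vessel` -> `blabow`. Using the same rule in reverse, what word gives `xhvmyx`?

In domain: d→j is +6, o→v is +7, m→u is +8, a→j is +9 — the shift increases by 1 each position. Each letter shifts forward by (position + 6), i.e. 6, 7, 8, … — the shift grows by one for each successive letter.
Decoding xhvmyx: x−6=r, h−7=a, v−8=n, m−9=d, y−10=o, x−11=m.

random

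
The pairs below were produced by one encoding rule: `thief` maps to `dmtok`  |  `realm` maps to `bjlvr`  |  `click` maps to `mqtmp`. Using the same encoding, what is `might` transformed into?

Shifts by position in thief: pos 0: t→d (+10), pos 1: h→m (+5), pos 2: i→t (+11), pos 3: e→o (+10), pos 4: f→k (+5) — repeating every 3. The shifts repeat in a cycle of length 3: positions 0,1,… shift by +10, +5, +11, then the pattern repeats.
For might: m+10=w, i+5=n, g+11=r, h+10=r, t+5=y.

wnrry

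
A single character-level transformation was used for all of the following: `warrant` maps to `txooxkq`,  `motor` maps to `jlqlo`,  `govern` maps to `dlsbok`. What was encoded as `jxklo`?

Compare letters: w→t is +23, a→x is +23, r→o is +23 — a constant shift. Each letter is shifted forward by 23 in the alphabet (a Caesar shift of +23).
Undoing it on jxklo: j−23=m, x−23=a, k−23=n, l−23=o, o−23=r.

manor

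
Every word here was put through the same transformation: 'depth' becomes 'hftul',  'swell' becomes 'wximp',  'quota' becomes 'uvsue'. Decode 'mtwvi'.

issue

Shifts by position in depth: pos 0: d→h (+4), pos 1: e→f (+1), pos 2: p→t (+4), pos 3: t→u (+1) — repeating every 2. The shifts repeat in a cycle of length 2: positions 0,1,… shift by +4, +1, then the pattern repeats.
Reversing it on mtwvi: m−4=i, t−1=s, w−4=s, v−1=u, i−4=e.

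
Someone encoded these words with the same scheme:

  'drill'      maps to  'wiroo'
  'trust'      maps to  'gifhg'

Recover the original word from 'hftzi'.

sugar

Each pair mirrors across the alphabet (d↔w, r↔i, i↔r): positions sum to 25. Letters are reflected about the middle of the alphabet (position → 25−position): Atbash.
Undoing it on hftzi: h↔s, f↔u, t↔g, z↔a, i↔r.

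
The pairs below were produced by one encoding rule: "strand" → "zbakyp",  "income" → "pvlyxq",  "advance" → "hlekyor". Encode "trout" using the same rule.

azxee

In strand: s→z is +7, t→b is +8, r→a is +9, a→k is +10 — the shift increases by 1 each position. Each letter shifts forward by (position + 7), i.e. 7, 8, 9, … — the shift grows by one for each successive letter.
Applying it to trout: t+7=a, r+8=z, o+9=x, u+10=e, t+11=e.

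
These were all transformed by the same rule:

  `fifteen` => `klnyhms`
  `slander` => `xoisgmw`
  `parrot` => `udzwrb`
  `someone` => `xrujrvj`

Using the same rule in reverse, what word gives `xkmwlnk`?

sheriff

A repeating key of period 3 is used — shifts +5, +3, +8 over and over.
Decoding xkmwlnk: x−5=s, k−3=h, m−8=e, w−5=r, l−3=i, n−8=f, k−5=f.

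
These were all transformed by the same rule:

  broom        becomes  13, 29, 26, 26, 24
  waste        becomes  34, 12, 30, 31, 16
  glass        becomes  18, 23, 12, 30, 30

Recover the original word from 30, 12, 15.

sad

b is letter #2 and maps to 13: an offset of 11. Each letter is replaced by its alphabet position (a=1..z=26) + 11.
Undoing it on 30, 12, 15: 30→(30−11)÷1=19=s, 12→(12−11)÷1=1=a, 15→(15−11)÷1=4=d.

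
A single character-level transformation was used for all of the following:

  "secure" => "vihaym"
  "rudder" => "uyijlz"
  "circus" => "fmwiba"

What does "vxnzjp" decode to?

In secure: s→v is +3, e→i is +4, c→h is +5, u→a is +6 — the shift increases by 1 each position. The shift increases by 1 at each position, starting from +3: 3, 4, 5, ….
Undoing it on vxnzjp: v−3=s, x−4=t, n−5=i, z−6=t, j−7=c, p−8=h.

stitch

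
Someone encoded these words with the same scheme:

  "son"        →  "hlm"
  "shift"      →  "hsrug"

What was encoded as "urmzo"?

Letters are reflected about the middle of the alphabet (position → 25−position): Atbash.
Reversing it on urmzo: u↔f, r↔i, m↔n, z↔a, o↔l.

final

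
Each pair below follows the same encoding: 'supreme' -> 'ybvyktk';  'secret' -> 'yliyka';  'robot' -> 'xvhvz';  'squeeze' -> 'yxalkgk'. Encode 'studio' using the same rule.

yaakov

A repeating key of period 2 is used — shifts +6, +7 over and over.
On studio: s+6=y, t+7=a, u+6=a, d+7=k, i+6=o, o+7=v.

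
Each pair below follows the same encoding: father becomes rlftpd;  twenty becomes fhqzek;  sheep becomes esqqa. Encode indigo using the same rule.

Shifts by position in father: pos 0: f→r (+12), pos 1: a→l (+11), pos 2: t→f (+12), pos 3: h→t (+12), pos 4: e→p (+11), pos 5: r→d (+12) — repeating every 3. It's a Vigenère-style cipher with numeric key [12,11,12]: position i shifts by key[i mod 3].
Applying it to indigo: i+12=u, n+11=y, d+12=p, i+12=u, g+11=r, o+12=a.

uypura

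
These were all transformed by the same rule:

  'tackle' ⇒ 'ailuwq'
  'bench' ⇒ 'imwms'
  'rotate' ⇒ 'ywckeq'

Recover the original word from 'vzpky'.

organ

Each letter shifts forward by (position + 7), i.e. 7, 8, 9, … — the shift grows by one for each successive letter.
Undoing it on vzpky: v−7=o, z−8=r, p−9=g, k−10=a, y−11=n.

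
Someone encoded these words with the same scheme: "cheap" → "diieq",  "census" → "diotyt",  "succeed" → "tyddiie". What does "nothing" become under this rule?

The shift depends on letter class: consonant c→d is +1, but vowel e→i is +4. Two shifts are in play — +4 for a/e/i/o/u, +1 for every other letter.
On nothing: n(cons)+1=o, o(vowel)+4=s, t(cons)+1=u, h(cons)+1=i, i(vowel)+4=m, n(cons)+1=o, g(cons)+1=h.

osuimoh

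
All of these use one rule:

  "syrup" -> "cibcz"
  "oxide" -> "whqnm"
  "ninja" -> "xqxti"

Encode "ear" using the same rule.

Vowels shift forward by 8 and consonants shift forward by 10.
For ear: e(vowel)+8=m, a(vowel)+8=i, r(cons)+10=b.

mib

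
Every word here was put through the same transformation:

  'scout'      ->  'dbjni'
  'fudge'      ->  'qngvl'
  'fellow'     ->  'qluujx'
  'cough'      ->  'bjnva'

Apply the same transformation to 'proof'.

oyjjq

Treating letters as 0–25, the rule is x ↦ 5x + 17 (mod 26).
On proof: p(15)→5·15+17≡14=o; r(17)→5·17+17≡24=y; o(14)→5·14+17≡9=j; o(14)→5·14+17≡9=j; f(5)→5·5+17≡16=q (all mod 26).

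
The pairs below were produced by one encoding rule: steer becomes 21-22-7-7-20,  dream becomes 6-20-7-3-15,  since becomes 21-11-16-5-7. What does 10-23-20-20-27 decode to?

hurry

s is letter #19 and maps to 21: an offset of 2. Letters become their 1-based position plus 2 (so a→3, b→4, …).
Undoing it on 10-23-20-20-27: 10→(10−2)÷1=8=h, 23→(23−2)÷1=21=u, 20→(20−2)÷1=18=r, 20→(20−2)÷1=18=r, 27→(27−2)÷1=25=y.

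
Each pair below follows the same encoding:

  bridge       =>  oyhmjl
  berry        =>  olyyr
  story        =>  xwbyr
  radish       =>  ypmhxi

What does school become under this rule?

xnibbe

b(1)→o(14) and r(17)→y(24) fit y≡25x+15 (mod 26); the inverse of 25 mod 26 is 25. Each letter's alphabet position (a=0..z=25) is mapped through 25·x+15 mod 26 — an affine cipher.
Applying it to school: s(18)→25·18+15≡23=x; c(2)→25·2+15≡13=n; h(7)→25·7+15≡8=i; o(14)→25·14+15≡1=b; o(14)→25·14+15≡1=b; l(11)→25·11+15≡4=e (all mod 26).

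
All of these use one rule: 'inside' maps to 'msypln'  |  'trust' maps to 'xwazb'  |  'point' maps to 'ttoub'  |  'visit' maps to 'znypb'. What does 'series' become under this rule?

wjxpmb

The shift increases by 1 at each position, starting from +4: 4, 5, 6, ….
For series: s+4=w, e+5=j, r+6=x, i+7=p, e+8=m, s+9=b.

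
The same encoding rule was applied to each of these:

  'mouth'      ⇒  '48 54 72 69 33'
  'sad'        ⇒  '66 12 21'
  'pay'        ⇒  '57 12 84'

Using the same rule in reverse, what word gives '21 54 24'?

doe

m(#13)→48 and o(#15)→54: differences scale by 3, so n = 3·pos + 9. The formula is n = 3×(alphabet index, a=1) + 9.
Undoing it on 21 54 24: 21→(21−9)÷3=4=d, 54→(54−9)÷3=15=o, 24→(24−9)÷3=5=e.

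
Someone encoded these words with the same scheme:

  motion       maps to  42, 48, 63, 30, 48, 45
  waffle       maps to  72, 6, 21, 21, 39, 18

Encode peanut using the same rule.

The formula is n = 3×(alphabet index, a=1) + 3.
For peanut: p=16→51, e=5→18, a=1→6, n=14→45, u=21→66, t=20→63.

51, 18, 6, 45, 66, 63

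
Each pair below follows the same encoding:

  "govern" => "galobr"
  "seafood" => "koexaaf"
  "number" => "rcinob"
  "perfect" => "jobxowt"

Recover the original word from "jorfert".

pendant

g(6)→g(6) and o(14)→a(0) fit y≡9x+4 (mod 26); the inverse of 9 mod 26 is 3. Each letter's alphabet position (a=0..z=25) is mapped through 9·x+4 mod 26 — an affine cipher.
Decoding jorfert: j(9)→3·(9−4)≡15=p; o(14)→3·(14−4)≡4=e; r(17)→3·(17−4)≡13=n; f(5)→3·(5−4)≡3=d; e(4)→3·(4−4)≡0=a; r(17)→3·(17−4)≡13=n; t(19)→3·(19−4)≡19=t (all mod 26).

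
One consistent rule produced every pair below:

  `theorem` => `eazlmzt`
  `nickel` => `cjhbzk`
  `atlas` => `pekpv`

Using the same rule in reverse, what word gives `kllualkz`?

t(19)→e(4) and h(7)→a(0) fit y≡9x+15 (mod 26); the inverse of 9 mod 26 is 3. This is an affine cipher: with a=0,…,z=25, each position x becomes (9x+15) mod 26.
Undoing it on kllualkz: k(10)→3·(10−15)≡11=l; l(11)→3·(11−15)≡14=o; l(11)→3·(11−15)≡14=o; u(20)→3·(20−15)≡15=p; a(0)→3·(0−15)≡7=h; l(11)→3·(11−15)≡14=o; k(10)→3·(10−15)≡11=l; z(25)→3·(25−15)≡4=e (all mod 26).

loophole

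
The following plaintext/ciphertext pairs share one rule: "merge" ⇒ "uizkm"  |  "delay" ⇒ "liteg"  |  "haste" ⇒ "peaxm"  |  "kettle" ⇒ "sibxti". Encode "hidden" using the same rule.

pmlhmr

The shifts repeat in a cycle of length 2: positions 0,1,… shift by +8, +4, then the pattern repeats.
Applying it to hidden: h+8=p, i+4=m, d+8=l, d+4=h, e+8=m, n+4=r.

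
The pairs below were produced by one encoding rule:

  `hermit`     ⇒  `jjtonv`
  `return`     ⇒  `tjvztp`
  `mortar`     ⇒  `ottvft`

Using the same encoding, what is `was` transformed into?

yfu

The shift depends on letter class: consonant h→j is +2, but vowel e→j is +5. Two shifts are in play — +5 for a/e/i/o/u, +2 for every other letter.
For was: w(cons)+2=y, a(vowel)+5=f, s(cons)+2=u.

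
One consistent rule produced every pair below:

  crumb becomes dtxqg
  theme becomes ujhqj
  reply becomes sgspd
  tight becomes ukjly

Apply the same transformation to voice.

wqlgj

In crumb: c→d is +1, r→t is +2, u→x is +3, m→q is +4 — the shift increases by 1 each position. Letter i (0-indexed) is shifted by i+1, so successive shifts are 1, 2, 3, ….
On voice: v+1=w, o+2=q, i+3=l, c+4=g, e+5=j.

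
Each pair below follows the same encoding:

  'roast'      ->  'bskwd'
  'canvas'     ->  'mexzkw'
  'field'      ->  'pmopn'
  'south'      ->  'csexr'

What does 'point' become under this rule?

zssrd

A repeating key of period 2 is used — shifts +10, +4 over and over.
For point: p+10=z, o+4=s, i+10=s, n+4=r, t+10=d.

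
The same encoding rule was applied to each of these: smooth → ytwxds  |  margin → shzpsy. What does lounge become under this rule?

In smooth: s→y is +6, m→t is +7, o→w is +8, o→x is +9 — the shift increases by 1 each position. The shift increases by 1 at each position, starting from +6: 6, 7, 8, ….
For lounge: l+6=r, o+7=v, u+8=c, n+9=w, g+10=q, e+11=p.

rvcwqp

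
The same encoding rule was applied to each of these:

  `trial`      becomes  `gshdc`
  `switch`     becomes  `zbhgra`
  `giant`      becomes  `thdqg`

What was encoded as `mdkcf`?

fable

Treating letters as 0–25, the rule is x ↦ 7x + 3 (mod 26).
Undoing it on mdkcf: m(12)→15·(12−3)≡5=f; d(3)→15·(3−3)≡0=a; k(10)→15·(10−3)≡1=b; c(2)→15·(2−3)≡11=l; f(5)→15·(5−3)≡4=e (all mod 26).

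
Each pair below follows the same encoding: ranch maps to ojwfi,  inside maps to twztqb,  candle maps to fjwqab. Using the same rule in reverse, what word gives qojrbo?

r(17)→o(14) and a(0)→j(9) fit y≡11x+9 (mod 26); the inverse of 11 mod 26 is 19. This is an affine cipher: with a=0,…,z=25, each position x becomes (11x+9) mod 26.
Decoding qojrbo: q(16)→19·(16−9)≡3=d; o(14)→19·(14−9)≡17=r; j(9)→19·(9−9)≡0=a; r(17)→19·(17−9)≡22=w; b(1)→19·(1−9)≡4=e; o(14)→19·(14−9)≡17=r (all mod 26).

drawer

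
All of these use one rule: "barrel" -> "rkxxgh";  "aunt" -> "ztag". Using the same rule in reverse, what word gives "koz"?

Two steps: reverse the string, then apply a Caesar shift of +6.
Reversing it on koz: shift back: k−6=e, o−6=i, z−6=t → eit; then reverse → tie.

tie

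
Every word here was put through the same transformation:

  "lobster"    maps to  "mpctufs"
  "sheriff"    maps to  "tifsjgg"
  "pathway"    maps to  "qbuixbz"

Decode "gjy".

fix

Compare letters: l→m is +1, o→p is +1, b→c is +1 — a constant shift. It's a constant shift of +1 (ROT1).
Undoing it on gjy: g−1=f, j−1=i, y−1=x.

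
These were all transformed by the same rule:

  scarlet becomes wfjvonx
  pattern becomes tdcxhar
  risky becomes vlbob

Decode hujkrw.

dragon

The shifts repeat in a cycle of length 3: positions 0,1,… shift by +4, +3, +9, then the pattern repeats.
Undoing it on hujkrw: h−4=d, u−3=r, j−9=a, k−4=g, r−3=o, w−9=n.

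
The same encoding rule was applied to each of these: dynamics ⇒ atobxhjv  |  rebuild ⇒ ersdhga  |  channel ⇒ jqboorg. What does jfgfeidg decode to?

d(3)→a(0) and y(24)→t(19) fit y≡17x+1 (mod 26); the inverse of 17 mod 26 is 23. Each letter's alphabet position (a=0..z=25) is mapped through 17·x+1 mod 26 — an affine cipher.
Decoding jfgfeidg: j(9)→23·(9−1)≡2=c; f(5)→23·(5−1)≡14=o; g(6)→23·(6−1)≡11=l; f(5)→23·(5−1)≡14=o; e(4)→23·(4−1)≡17=r; i(8)→23·(8−1)≡5=f; d(3)→23·(3−1)≡20=u; g(6)→23·(6−1)≡11=l (all mod 26).

colorful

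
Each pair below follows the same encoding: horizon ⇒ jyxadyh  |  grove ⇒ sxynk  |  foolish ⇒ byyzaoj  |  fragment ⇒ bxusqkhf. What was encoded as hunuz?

naval

h(7)→j(9) and o(14)→y(24) fit y≡17x+20 (mod 26); the inverse of 17 mod 26 is 23. This is an affine cipher: with a=0,…,z=25, each position x becomes (17x+20) mod 26.
Undoing it on hunuz: h(7)→23·(7−20)≡13=n; u(20)→23·(20−20)≡0=a; n(13)→23·(13−20)≡21=v; u(20)→23·(20−20)≡0=a; z(25)→23·(25−20)≡11=l (all mod 26).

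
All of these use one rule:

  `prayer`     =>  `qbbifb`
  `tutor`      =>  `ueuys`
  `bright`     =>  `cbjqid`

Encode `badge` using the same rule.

Shifts by position in prayer: pos 0: p→q (+1), pos 1: r→b (+10), pos 2: a→b (+1), pos 3: y→i (+10) — repeating every 2. It's a Vigenère-style cipher with numeric key [1,10]: position i shifts by key[i mod 2].
Applying it to badge: b+1=c, a+10=k, d+1=e, g+10=q, e+1=f.

ckeqf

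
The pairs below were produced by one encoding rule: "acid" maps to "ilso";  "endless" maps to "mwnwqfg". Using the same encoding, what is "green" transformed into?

oaopz

In acid: a→i is +8, c→l is +9, i→s is +10, d→o is +11 — the shift increases by 1 each position. Each letter shifts forward by (position + 8), i.e. 8, 9, 10, … — the shift grows by one for each successive letter.
Applying it to green: g+8=o, r+9=a, e+10=o, e+11=p, n+12=z.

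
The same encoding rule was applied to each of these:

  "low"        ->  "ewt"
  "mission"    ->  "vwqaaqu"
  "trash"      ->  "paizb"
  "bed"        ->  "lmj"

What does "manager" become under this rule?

The output letters match the input read backwards, each shifted +8: low reversed is wol. Read the word backwards and shift each letter +8.
For manager: reverse → reganam; then shift: r+8=z, e+8=m, g+8=o, a+8=i, n+8=v, a+8=i, m+8=u.

zmoiviu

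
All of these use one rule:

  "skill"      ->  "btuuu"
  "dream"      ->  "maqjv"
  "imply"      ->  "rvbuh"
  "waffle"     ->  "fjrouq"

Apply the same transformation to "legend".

unsnwp

Shifts by position in skill: pos 0: s→b (+9), pos 1: k→t (+9), pos 2: i→u (+12), pos 3: l→u (+9), pos 4: l→u (+9) — repeating every 3. It's a Vigenère-style cipher with numeric key [9,9,12]: position i shifts by key[i mod 3].
On legend: l+9=u, e+9=n, g+12=s, e+9=n, n+9=w, d+12=p.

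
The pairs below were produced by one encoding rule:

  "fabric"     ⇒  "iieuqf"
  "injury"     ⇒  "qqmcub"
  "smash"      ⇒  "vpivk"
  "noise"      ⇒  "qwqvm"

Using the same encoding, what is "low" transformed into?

owz

The shift depends on letter class: consonant f→i is +3, but vowel a→i is +8. The rule splits by letter class: vowels +8, consonants +3.
For low: l(cons)+3=o, o(vowel)+8=w, w(cons)+3=z.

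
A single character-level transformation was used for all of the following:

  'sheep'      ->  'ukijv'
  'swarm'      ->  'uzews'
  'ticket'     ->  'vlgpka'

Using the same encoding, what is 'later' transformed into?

ndxjx

In sheep: s→u is +2, h→k is +3, e→i is +4, e→j is +5 — the shift increases by 1 each position. The shift increases by 1 at each position, starting from +2: 2, 3, 4, ….
For later: l+2=n, a+3=d, t+4=x, e+5=j, r+6=x.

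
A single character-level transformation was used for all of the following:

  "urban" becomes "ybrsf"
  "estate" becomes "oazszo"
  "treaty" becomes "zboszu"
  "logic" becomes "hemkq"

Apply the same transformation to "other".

ezlob

u(20)→y(24) and r(17)→b(1) fit y≡25x+18 (mod 26); the inverse of 25 mod 26 is 25. Treating letters as 0–25, the rule is x ↦ 25x + 18 (mod 26).
For other: o(14)→25·14+18≡4=e; t(19)→25·19+18≡25=z; h(7)→25·7+18≡11=l; e(4)→25·4+18≡14=o; r(17)→25·17+18≡1=b (all mod 26).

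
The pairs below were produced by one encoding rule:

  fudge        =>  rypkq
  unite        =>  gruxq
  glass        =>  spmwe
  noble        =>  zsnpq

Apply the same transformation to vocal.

hsoex

Shifts by position in fudge: pos 0: f→r (+12), pos 1: u→y (+4), pos 2: d→p (+12), pos 3: g→k (+4) — repeating every 2. The shifts repeat in a cycle of length 2: positions 0,1,… shift by +12, +4, then the pattern repeats.
On vocal: v+12=h, o+4=s, c+12=o, a+4=e, l+12=x.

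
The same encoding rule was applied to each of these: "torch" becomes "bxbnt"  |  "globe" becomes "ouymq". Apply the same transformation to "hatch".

In torch: t→b is +8, o→x is +9, r→b is +10, c→n is +11 — the shift increases by 1 each position. Letter i (0-indexed) is shifted by i+8, so successive shifts are 8, 9, 10, ….
Applying it to hatch: h+8=p, a+9=j, t+10=d, c+11=n, h+12=t.

pjdnt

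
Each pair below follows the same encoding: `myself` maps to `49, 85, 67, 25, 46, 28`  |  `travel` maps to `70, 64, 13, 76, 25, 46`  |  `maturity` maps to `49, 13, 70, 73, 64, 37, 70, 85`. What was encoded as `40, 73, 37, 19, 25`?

juice

m(#13)→49 and y(#25)→85: differences scale by 3, so n = 3·pos + 10. With a=1..z=26, the number is 3·pos + 10.
Decoding 40, 73, 37, 19, 25: 40→(40−10)÷3=10=j, 73→(73−10)÷3=21=u, 37→(37−10)÷3=9=i, 19→(19−10)÷3=3=c, 25→(25−10)÷3=5=e.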